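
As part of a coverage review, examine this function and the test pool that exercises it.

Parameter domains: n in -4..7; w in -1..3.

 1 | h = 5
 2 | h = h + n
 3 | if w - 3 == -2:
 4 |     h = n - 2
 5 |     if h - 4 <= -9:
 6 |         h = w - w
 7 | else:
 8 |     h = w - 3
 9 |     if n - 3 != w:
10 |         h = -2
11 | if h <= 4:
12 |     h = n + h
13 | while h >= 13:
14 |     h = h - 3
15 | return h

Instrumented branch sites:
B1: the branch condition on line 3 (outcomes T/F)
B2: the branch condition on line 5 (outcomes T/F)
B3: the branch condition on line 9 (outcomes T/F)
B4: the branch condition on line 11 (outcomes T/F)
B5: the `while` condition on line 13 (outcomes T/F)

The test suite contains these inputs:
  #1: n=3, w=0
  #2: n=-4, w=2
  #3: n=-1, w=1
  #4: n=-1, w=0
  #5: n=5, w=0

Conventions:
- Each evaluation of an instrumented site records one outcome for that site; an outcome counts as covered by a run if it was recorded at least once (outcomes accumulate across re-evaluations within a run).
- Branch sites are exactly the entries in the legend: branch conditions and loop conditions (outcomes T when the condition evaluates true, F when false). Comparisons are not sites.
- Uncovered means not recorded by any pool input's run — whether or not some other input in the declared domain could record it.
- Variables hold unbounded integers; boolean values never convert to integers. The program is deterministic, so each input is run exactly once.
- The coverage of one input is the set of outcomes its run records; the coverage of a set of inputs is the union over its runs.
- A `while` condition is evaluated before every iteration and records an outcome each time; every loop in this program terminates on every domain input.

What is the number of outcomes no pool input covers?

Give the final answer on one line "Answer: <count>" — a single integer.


test 1 (n=3, w=0) fires B1->F, B3->F, B4->T, B5->F; hits B1=F, B3=F, B4=T, B5=F
test 2 (n=-4, w=2) fires B1->F, B3->T, B4->T, B5->F; hits B1=F, B3=T, B4=T, B5=F
test 3 (n=-1, w=1) fires B1->T, B2->F, B4->T, B5->F; hits B1=T, B2=F, B4=T, B5=F
test 4 (n=-1, w=0) fires B1->F, B3->T, B4->T, B5->F; hits B1=F, B3=T, B4=T, B5=F
test 5 (n=5, w=0) fires B1->F, B3->T, B4->T, B5->F; hits B1=F, B3=T, B4=T, B5=F
union over the pool: B1=T, B1=F, B2=F, B3=T, B3=F, B4=T, B5=F
uncovered (3 of 10): B2=T, B4=F, B5=T
Answer: 3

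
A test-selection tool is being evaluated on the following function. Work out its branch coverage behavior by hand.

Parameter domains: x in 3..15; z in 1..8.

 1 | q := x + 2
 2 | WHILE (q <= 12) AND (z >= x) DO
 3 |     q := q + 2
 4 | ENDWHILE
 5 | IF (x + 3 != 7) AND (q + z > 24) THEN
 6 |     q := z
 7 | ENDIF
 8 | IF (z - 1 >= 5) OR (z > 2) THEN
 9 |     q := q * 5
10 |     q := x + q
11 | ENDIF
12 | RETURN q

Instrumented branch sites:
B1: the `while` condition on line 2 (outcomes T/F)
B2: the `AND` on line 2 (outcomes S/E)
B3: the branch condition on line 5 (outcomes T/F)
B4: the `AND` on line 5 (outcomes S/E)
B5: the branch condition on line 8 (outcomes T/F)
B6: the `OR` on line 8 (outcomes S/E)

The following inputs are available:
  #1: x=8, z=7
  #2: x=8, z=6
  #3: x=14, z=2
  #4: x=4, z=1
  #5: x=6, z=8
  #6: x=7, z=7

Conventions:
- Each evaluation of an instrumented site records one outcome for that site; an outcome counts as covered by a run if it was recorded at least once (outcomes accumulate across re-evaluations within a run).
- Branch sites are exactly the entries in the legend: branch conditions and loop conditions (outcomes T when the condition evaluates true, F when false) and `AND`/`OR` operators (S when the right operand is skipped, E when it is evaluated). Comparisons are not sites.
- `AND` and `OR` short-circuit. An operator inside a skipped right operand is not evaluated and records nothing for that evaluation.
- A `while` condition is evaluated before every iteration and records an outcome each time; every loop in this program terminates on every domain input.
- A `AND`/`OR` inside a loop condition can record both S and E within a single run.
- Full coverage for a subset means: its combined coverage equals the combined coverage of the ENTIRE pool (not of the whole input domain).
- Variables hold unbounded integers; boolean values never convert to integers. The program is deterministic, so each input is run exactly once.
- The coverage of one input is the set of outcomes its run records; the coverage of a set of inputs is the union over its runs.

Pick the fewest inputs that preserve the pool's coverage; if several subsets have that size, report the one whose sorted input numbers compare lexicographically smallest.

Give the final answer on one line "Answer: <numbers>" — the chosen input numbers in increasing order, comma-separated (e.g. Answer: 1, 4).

input #1, x=8, z=7: events B2->E, B1->F, B4->E, B3->F, B6->S, B5->T; outcomes B1=F, B2=E, B3=F, B4=E, B5=T, B6=S
input #2, x=8, z=6: events B2->E, B1->F, B4->E, B3->F, B6->S, B5->T; outcomes B1=F, B2=E, B3=F, B4=E, B5=T, B6=S
input #3, x=14, z=2: events B2->S, B1->F, B4->E, B3->F, B6->E, B5->F; outcomes B1=F, B2=S, B3=F, B4=E, B5=F, B6=E
input #4, x=4, z=1: events B2->E, B1->F, B4->S, B3->F, B6->E, B5->F; outcomes B1=F, B2=E, B3=F, B4=S, B5=F, B6=E
input #5, x=6, z=8: events B2->E, B1->T, B2->E, B1->T, B2->E, B1->T, B2->S, B1->F, B4->E, B3->F, B6->S, B5->T; outcomes B1=T, B1=F, B2=S, B2=E, B3=F, B4=E, B5=T, B6=S
input #6, x=7, z=7: events B2->E, B1->T, B2->E, B1->T, B2->S, B1->F, B4->E, B3->F, B6->S, B5->T; outcomes B1=T, B1=F, B2=S, B2=E, B3=F, B4=E, B5=T, B6=S
together the pool reaches 11 outcomes: B1=T, B1=F, B2=S, B2=E, B3=F, B4=S, B4=E, B5=T, B5=F, B6=S, B6=E
checked all size-1 subsets: none covers 11 outcomes (max 8/11)
at size 2, {4, 5} reaches all 11 outcomes; every lexicographically earlier size-2 subset fails

Answer: 4, 5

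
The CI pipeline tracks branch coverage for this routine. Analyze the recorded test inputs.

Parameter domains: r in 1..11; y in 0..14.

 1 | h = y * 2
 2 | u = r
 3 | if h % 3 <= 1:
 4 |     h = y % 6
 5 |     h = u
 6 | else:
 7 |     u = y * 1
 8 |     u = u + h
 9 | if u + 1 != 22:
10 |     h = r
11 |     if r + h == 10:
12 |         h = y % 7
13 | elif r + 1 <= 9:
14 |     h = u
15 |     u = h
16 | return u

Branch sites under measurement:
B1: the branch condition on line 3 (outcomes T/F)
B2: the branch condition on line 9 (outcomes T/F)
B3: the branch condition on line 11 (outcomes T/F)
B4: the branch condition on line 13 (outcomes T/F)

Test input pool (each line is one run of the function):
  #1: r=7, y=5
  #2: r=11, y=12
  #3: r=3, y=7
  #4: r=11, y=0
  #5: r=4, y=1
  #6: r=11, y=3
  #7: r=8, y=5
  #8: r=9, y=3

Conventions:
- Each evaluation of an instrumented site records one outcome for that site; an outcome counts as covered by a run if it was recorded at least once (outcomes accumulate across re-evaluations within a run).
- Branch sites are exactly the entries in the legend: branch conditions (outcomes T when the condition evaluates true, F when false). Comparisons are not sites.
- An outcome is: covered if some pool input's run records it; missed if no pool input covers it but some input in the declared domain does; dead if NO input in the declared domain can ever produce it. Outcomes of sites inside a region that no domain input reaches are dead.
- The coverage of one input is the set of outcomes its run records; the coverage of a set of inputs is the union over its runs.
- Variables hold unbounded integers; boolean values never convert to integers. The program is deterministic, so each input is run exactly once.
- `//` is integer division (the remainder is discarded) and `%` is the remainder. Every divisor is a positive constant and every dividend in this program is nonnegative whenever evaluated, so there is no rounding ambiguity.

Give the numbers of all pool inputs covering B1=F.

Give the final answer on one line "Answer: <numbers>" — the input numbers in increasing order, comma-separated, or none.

input #1 (r=7, y=5): does not record B1=F
input #2 (r=11, y=12): does not record B1=F
input #3 (r=3, y=7): records B1=F
input #4 (r=11, y=0): does not record B1=F
input #5 (r=4, y=1): records B1=F
input #6 (r=11, y=3): does not record B1=F
input #7 (r=8, y=5): does not record B1=F
input #8 (r=9, y=3): does not record B1=F

Answer: 3, 5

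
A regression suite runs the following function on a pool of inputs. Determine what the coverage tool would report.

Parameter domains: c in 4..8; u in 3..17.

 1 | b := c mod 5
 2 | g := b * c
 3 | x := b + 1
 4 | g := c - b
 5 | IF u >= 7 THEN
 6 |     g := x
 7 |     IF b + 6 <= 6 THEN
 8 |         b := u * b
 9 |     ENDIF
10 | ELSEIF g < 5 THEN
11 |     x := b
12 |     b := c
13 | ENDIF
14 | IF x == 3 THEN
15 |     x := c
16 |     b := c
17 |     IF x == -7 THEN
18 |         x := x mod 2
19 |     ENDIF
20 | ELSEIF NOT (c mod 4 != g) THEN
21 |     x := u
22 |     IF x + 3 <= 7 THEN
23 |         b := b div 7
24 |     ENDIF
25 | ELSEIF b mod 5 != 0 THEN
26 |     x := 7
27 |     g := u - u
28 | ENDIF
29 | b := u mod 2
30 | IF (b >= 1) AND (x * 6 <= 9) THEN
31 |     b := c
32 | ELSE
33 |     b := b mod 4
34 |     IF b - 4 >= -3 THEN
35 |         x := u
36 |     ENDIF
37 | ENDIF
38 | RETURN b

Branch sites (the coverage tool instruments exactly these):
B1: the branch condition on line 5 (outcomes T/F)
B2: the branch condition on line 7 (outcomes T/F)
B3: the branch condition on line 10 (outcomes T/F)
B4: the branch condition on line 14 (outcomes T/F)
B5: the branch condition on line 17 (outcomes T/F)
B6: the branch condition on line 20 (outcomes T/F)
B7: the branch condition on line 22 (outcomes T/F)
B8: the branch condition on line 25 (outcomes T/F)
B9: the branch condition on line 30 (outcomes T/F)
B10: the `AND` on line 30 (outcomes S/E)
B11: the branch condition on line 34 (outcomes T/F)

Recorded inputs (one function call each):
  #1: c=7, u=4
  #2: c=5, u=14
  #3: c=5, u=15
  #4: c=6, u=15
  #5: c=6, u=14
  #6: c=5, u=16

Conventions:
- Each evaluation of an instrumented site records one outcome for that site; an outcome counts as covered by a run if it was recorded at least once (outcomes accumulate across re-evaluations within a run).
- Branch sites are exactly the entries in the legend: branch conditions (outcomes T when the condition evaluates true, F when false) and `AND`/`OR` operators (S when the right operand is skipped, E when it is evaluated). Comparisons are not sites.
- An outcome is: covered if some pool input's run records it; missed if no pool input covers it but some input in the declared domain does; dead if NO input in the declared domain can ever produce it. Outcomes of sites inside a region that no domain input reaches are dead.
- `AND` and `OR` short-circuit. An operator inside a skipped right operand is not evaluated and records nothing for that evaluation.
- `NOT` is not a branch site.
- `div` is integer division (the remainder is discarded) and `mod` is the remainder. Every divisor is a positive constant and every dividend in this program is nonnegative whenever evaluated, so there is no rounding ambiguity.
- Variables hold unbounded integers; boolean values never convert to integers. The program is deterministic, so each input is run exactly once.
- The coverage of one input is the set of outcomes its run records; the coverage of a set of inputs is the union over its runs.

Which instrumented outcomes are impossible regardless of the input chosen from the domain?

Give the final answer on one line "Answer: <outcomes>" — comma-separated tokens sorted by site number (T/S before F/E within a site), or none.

sweeping the full domain (75 inputs) for each outcome:
  B5=T: never recorded by any domain input -> dead
  reachable outcomes have witnesses, e.g. B1=T (e.g. c=4, u=7), B1=F (e.g. c=4, u=3), B2=T (e.g. c=5, u=7), B2=F (e.g. c=4, u=7)

Answer: B5=T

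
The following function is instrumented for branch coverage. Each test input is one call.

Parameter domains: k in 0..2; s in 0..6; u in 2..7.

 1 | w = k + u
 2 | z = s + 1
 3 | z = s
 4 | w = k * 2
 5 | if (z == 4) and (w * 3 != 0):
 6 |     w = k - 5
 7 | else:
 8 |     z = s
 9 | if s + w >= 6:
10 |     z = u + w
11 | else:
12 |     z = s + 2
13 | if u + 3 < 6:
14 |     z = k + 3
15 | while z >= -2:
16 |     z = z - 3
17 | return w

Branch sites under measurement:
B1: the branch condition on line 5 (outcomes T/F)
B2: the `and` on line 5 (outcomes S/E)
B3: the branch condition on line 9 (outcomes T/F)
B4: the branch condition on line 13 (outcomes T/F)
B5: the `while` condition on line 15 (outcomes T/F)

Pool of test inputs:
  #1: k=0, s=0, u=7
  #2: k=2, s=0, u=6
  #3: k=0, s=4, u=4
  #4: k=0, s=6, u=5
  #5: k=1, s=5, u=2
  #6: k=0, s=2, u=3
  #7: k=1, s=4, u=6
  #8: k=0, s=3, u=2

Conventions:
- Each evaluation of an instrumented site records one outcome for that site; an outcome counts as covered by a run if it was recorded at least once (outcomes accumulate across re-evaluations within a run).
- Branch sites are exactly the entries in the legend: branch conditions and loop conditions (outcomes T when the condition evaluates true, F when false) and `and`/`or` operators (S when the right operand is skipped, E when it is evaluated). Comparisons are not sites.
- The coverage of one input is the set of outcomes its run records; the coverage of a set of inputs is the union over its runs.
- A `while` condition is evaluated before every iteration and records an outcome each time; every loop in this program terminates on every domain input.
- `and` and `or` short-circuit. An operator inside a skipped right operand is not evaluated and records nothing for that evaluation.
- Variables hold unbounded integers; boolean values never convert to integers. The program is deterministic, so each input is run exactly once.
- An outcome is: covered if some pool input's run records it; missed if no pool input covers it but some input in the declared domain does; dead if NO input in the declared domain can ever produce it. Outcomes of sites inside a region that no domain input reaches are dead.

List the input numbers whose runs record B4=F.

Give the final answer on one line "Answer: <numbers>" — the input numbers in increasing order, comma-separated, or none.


input #1 (k=0, s=0, u=7): covers B4=F
input #2 (k=2, s=0, u=6): covers B4=F
input #3 (k=0, s=4, u=4): covers B4=F
input #4 (k=0, s=6, u=5): covers B4=F
input #5 (k=1, s=5, u=2): misses B4=F
input #6 (k=0, s=2, u=3): covers B4=F
input #7 (k=1, s=4, u=6): covers B4=F
input #8 (k=0, s=3, u=2): misses B4=F
Answer: 1, 2, 3, 4, 6, 7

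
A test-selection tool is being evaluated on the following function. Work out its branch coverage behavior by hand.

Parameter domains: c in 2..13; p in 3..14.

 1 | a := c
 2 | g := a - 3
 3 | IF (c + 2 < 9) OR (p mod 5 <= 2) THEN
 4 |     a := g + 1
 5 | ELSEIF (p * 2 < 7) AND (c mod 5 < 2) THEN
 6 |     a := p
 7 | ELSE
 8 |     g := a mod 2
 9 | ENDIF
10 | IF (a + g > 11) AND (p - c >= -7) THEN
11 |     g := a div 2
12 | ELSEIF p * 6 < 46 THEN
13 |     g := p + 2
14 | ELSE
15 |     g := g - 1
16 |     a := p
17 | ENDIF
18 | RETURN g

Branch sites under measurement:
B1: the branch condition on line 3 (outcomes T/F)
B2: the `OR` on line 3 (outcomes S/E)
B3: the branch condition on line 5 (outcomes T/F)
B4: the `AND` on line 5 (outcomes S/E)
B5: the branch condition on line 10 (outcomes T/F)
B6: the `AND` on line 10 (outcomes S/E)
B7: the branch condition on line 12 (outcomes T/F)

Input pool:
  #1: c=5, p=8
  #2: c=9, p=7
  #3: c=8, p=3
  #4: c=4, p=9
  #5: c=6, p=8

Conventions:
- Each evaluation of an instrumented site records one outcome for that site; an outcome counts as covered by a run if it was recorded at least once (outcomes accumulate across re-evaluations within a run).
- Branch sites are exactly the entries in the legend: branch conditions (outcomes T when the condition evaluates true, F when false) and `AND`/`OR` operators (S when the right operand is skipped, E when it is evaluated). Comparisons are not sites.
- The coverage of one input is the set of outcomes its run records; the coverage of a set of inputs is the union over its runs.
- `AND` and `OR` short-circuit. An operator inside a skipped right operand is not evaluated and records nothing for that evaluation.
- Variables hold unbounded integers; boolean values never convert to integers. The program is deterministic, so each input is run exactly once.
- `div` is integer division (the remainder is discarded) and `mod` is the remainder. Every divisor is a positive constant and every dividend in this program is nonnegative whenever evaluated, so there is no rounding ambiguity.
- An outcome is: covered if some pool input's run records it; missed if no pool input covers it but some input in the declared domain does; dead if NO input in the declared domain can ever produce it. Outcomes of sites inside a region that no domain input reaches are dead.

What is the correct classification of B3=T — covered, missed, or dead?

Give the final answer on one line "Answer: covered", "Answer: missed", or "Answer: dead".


no pool input records B3=T
but domain input (c=10, p=3) does record it -> reachable, so missed
Answer: missed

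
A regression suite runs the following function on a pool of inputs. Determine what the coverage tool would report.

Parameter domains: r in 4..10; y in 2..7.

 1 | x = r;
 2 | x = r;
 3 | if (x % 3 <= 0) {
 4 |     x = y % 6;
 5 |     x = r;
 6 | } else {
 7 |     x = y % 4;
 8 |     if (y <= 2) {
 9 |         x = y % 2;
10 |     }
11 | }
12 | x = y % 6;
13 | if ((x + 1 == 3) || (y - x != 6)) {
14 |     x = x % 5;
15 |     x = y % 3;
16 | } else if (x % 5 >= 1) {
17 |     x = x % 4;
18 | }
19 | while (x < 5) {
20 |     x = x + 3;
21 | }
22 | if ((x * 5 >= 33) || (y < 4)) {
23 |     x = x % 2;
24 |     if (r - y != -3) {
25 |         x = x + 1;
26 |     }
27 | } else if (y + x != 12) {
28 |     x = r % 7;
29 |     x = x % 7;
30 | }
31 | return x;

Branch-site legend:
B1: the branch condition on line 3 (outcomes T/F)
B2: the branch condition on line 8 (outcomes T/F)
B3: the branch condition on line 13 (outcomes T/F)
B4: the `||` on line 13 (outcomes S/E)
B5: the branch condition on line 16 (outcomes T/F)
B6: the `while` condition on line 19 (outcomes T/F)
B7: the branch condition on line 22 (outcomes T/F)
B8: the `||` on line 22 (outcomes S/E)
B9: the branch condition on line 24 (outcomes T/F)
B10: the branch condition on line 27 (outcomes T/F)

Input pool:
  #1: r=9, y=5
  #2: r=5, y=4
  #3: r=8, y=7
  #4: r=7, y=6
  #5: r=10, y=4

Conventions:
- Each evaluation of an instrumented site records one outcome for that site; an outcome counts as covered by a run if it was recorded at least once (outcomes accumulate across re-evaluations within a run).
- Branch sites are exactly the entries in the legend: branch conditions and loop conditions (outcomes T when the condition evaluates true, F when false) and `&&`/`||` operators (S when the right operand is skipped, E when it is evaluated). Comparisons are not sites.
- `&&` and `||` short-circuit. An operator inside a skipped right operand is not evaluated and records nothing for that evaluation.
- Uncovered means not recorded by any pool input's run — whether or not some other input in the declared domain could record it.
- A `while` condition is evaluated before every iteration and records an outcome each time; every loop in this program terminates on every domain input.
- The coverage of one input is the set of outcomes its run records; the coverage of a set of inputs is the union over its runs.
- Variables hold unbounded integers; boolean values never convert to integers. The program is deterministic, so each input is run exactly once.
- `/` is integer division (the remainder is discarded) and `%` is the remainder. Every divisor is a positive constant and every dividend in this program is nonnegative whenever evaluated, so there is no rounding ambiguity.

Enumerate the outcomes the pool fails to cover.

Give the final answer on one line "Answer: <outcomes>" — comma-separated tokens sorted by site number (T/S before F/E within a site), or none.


input #1 (r=9, y=5): covers B1=T, B3=T, B4=E, B6=T, B6=F, B7=F, B8=E, B10=T
input #2 (r=5, y=4): covers B1=F, B2=F, B3=T, B4=E, B6=T, B6=F, B7=T, B8=S, B9=T
input #3 (r=8, y=7): covers B1=F, B2=F, B3=F, B4=E, B5=T, B6=T, B6=F, B7=T, B8=S, B9=T
input #4 (r=7, y=6): covers B1=F, B2=F, B3=F, B4=E, B5=F, B6=T, B6=F, B7=F, B8=E, B10=F
input #5 (r=10, y=4): covers B1=F, B2=F, B3=T, B4=E, B6=T, B6=F, B7=T, B8=S, B9=T
union over the pool: B1=T, B1=F, B2=F, B3=T, B3=F, B4=E, B5=T, B5=F, B6=T, B6=F, B7=T, B7=F, B8=S, B8=E, B9=T, B10=T, B10=F
uncovered (3 of 20): B2=T, B4=S, B9=F
Answer: B2=T, B4=S, B9=F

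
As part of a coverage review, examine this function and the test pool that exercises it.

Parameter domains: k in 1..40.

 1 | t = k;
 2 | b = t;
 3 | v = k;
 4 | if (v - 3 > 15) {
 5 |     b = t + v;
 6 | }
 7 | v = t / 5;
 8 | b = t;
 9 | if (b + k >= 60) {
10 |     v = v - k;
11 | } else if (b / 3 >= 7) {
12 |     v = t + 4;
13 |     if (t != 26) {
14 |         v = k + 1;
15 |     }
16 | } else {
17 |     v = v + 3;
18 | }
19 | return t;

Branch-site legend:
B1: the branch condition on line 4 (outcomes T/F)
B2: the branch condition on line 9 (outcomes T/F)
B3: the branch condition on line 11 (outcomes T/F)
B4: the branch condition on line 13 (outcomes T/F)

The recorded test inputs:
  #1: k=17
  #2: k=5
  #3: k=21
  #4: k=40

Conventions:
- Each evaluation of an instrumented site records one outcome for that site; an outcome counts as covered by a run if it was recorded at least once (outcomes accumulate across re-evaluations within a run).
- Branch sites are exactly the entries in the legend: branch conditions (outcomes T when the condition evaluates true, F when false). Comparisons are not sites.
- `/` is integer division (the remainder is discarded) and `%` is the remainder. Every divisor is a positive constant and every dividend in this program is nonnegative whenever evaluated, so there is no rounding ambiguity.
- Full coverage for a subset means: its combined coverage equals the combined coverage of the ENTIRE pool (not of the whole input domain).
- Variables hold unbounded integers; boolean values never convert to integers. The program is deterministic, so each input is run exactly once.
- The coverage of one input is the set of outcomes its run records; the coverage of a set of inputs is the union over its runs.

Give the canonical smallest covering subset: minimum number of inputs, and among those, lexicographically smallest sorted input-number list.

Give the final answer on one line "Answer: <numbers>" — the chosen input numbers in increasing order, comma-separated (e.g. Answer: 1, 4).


input #1 (k=17): events B1->F, B2->F, B3->F; covers B1=F, B2=F, B3=F
input #2 (k=5): events B1->F, B2->F, B3->F; covers B1=F, B2=F, B3=F
input #3 (k=21): events B1->T, B2->F, B3->T, B4->T; covers B1=T, B2=F, B3=T, B4=T
input #4 (k=40): events B1->T, B2->T; covers B1=T, B2=T
union over all inputs: B1=T, B1=F, B2=T, B2=F, B3=T, B3=F, B4=T (7 outcomes)
size 1 is not enough: best union over all size-1 subsets is 4/7
size 2 is not enough: best union over all size-2 subsets is 6/7
size 3: inputs {1, 3, 4} cover all 7 outcomes, and no lexicographically smaller subset of this size does
Answer: 1, 3, 4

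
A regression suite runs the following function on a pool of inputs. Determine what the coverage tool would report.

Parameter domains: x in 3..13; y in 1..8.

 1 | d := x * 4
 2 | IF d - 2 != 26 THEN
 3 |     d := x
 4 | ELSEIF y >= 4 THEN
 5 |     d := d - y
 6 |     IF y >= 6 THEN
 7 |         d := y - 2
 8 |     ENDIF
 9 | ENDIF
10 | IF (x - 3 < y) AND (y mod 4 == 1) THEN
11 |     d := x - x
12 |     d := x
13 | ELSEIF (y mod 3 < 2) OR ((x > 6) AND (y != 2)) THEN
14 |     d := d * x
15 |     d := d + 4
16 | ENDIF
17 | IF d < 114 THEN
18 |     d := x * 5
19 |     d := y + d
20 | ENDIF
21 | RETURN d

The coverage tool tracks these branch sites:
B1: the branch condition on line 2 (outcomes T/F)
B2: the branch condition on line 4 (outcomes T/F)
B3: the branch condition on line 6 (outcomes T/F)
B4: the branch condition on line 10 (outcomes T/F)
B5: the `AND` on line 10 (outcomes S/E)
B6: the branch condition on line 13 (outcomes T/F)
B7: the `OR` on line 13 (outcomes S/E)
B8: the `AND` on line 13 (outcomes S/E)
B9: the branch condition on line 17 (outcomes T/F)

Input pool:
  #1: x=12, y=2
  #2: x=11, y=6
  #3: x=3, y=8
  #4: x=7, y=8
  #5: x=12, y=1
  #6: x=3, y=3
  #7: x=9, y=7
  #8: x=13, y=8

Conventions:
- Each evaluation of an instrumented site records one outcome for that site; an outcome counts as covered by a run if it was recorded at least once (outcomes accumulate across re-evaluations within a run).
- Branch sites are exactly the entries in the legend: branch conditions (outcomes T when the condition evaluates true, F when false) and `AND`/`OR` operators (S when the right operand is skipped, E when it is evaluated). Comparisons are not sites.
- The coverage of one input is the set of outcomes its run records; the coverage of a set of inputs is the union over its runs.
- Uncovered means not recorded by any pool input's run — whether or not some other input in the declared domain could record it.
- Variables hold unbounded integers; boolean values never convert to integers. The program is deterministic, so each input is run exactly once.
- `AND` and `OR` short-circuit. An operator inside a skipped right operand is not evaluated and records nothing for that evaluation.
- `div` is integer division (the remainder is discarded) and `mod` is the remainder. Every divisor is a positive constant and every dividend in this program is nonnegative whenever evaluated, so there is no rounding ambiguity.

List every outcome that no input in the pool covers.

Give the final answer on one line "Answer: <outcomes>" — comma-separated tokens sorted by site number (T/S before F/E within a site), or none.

input #1 (x=12, y=2): events B1->T, B5->S, B4->F, B7->E, B8->E, B6->F, B9->T; covers B1=T, B4=F, B5=S, B6=F, B7=E, B8=E, B9=T
input #2 (x=11, y=6): events B1->T, B5->S, B4->F, B7->S, B6->T, B9->F; covers B1=T, B4=F, B5=S, B6=T, B7=S, B9=F
input #3 (x=3, y=8): events B1->T, B5->E, B4->F, B7->E, B8->S, B6->F, B9->T; covers B1=T, B4=F, B5=E, B6=F, B7=E, B8=S, B9=T
input #4 (x=7, y=8): events B1->F, B2->T, B3->T, B5->E, B4->F, B7->E, B8->E, B6->T, B9->T; covers B1=F, B2=T, B3=T, B4=F, B5=E, B6=T, B7=E, B8=E, B9=T
input #5 (x=12, y=1): events B1->T, B5->S, B4->F, B7->S, B6->T, B9->F; covers B1=T, B4=F, B5=S, B6=T, B7=S, B9=F
input #6 (x=3, y=3): events B1->T, B5->E, B4->F, B7->S, B6->T, B9->T; covers B1=T, B4=F, B5=E, B6=T, B7=S, B9=T
input #7 (x=9, y=7): events B1->T, B5->E, B4->F, B7->S, B6->T, B9->T; covers B1=T, B4=F, B5=E, B6=T, B7=S, B9=T
input #8 (x=13, y=8): events B1->T, B5->S, B4->F, B7->E, B8->E, B6->T, B9->F; covers B1=T, B4=F, B5=S, B6=T, B7=E, B8=E, B9=F
union over the pool: B1=T, B1=F, B2=T, B3=T, B4=F, B5=S, B5=E, B6=T, B6=F, B7=S, B7=E, B8=S, B8=E, B9=T, B9=F
uncovered (3 of 18): B2=F, B3=F, B4=T

Answer: B2=F, B3=F, B4=T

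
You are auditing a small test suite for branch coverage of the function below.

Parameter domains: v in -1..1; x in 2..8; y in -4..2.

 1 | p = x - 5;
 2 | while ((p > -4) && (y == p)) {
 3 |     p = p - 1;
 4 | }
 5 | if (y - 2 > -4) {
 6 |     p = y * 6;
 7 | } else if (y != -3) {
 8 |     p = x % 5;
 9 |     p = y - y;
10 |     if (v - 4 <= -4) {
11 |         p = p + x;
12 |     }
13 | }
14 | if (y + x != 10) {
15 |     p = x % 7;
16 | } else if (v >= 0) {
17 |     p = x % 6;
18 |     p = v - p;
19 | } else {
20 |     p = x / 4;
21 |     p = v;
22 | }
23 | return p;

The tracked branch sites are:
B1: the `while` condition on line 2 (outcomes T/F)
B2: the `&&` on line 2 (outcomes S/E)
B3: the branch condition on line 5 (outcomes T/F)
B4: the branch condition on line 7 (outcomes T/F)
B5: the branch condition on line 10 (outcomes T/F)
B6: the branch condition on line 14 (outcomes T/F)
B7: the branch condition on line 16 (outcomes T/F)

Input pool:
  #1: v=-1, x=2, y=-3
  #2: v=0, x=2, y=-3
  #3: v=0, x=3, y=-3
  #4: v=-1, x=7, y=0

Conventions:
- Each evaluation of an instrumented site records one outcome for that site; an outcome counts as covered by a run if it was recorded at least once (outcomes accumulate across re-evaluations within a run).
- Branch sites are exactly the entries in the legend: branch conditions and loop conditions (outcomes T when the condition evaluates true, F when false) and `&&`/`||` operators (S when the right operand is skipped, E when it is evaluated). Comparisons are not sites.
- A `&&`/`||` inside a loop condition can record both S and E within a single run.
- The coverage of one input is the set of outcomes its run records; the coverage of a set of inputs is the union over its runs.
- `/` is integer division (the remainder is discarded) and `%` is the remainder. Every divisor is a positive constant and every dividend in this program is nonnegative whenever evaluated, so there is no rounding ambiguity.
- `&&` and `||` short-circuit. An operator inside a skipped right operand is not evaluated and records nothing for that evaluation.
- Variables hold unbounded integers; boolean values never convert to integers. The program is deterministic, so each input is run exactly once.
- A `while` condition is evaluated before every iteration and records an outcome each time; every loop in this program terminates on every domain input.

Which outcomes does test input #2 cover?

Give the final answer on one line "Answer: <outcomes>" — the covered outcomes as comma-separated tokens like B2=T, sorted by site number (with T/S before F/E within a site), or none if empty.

Tracing the run of input #2 (v=0, x=2, y=-3):
  B2->E, B1->T, B2->S, B1->F, B3->F, B4->F, B6->T
distinct outcomes covered: B1=T, B1=F, B2=S, B2=E, B3=F, B4=F, B6=T

Answer: B1=T, B1=F, B2=S, B2=E, B3=F, B4=F, B6=T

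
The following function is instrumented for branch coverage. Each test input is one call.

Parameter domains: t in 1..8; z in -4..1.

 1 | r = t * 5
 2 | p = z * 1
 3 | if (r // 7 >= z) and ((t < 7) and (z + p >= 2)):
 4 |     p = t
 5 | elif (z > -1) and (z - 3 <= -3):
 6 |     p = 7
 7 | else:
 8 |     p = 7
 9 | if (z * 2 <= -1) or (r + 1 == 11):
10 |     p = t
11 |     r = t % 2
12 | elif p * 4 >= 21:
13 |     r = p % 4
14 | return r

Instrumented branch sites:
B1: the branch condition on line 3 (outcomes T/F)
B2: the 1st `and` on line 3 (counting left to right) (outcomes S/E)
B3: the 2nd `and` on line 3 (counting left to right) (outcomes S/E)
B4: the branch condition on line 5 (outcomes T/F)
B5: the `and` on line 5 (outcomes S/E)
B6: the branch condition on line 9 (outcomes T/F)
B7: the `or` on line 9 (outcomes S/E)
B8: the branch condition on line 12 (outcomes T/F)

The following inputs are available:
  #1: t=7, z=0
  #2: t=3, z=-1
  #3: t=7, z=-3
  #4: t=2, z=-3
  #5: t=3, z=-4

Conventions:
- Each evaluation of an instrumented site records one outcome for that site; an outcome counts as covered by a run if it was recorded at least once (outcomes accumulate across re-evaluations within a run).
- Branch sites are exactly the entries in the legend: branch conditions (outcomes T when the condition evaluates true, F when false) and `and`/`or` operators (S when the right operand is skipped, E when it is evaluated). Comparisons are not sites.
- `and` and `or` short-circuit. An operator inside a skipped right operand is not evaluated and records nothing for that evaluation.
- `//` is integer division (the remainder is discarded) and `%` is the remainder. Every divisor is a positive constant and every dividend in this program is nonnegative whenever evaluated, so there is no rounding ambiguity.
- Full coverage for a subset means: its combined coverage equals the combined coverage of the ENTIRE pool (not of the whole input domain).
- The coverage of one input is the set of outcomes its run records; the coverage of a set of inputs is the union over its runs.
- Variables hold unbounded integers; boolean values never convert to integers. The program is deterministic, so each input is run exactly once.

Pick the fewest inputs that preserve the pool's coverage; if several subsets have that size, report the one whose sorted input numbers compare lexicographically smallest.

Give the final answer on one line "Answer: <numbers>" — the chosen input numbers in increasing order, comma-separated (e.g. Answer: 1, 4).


run #1 (t=7, z=0) records B1=F, B2=E, B3=S, B4=T, B5=E, B6=F, B7=E, B8=T
run #2 (t=3, z=-1) records B1=F, B2=E, B3=E, B4=F, B5=S, B6=T, B7=S
run #3 (t=7, z=-3) records B1=F, B2=E, B3=S, B4=F, B5=S, B6=T, B7=S
run #4 (t=2, z=-3) records B1=F, B2=E, B3=E, B4=F, B5=S, B6=T, B7=S
run #5 (t=3, z=-4) records B1=F, B2=E, B3=E, B4=F, B5=S, B6=T, B7=S
the full pool covers 13 outcomes: B1=F, B2=E, B3=S, B3=E, B4=T, B4=F, B5=S, B5=E, B6=T, B6=F, B7=S, B7=E, B8=T
checked all size-1 subsets: none covers 13 outcomes (max 8/13)
size 2: inputs {1, 2} cover all 13 outcomes, and no lexicographically smaller subset of this size does
Answer: 1, 2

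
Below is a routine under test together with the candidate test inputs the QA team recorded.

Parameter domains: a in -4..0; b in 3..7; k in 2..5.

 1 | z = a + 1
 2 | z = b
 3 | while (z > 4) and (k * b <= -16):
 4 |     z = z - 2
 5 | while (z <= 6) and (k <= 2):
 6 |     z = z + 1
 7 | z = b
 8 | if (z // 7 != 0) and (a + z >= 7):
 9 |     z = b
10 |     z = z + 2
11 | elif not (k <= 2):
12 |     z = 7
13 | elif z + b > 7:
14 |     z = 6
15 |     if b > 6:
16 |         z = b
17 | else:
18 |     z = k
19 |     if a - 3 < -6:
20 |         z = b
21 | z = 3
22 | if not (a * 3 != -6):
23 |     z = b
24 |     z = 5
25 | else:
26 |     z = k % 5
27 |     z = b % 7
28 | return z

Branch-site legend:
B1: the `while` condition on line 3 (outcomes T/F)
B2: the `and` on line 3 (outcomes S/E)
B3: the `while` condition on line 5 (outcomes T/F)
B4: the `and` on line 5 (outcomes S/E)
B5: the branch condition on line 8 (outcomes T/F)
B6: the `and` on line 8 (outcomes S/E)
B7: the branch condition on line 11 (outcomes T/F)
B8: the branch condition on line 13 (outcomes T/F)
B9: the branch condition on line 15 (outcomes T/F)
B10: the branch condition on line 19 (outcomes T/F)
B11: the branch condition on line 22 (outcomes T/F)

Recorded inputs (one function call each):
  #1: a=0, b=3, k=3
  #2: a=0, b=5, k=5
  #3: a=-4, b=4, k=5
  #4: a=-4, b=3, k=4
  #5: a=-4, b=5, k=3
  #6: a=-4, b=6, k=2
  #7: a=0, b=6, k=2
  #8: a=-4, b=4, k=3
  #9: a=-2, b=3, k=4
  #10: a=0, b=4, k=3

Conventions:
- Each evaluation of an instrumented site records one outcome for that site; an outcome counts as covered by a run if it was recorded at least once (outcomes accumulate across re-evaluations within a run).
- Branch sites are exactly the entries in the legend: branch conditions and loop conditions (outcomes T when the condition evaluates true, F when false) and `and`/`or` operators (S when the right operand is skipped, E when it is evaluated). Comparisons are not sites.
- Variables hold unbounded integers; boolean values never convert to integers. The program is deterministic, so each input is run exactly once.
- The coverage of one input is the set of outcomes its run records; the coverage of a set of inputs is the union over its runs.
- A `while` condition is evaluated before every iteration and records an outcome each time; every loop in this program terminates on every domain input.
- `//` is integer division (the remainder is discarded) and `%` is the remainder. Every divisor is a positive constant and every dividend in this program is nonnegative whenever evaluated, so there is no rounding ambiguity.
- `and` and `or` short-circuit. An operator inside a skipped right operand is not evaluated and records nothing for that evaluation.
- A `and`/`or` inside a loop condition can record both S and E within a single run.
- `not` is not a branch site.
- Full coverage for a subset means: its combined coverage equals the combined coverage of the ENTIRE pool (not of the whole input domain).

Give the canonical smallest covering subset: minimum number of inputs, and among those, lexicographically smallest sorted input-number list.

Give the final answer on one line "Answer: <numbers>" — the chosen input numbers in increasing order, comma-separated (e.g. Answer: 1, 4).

input #1, a=0, b=3, k=3: events B2->S, B1->F, B4->E, B3->F, B6->S, B5->F, B7->T, B11->F; outcomes B1=F, B2=S, B3=F, B4=E, B5=F, B6=S, B7=T, B11=F
input #2, a=0, b=5, k=5: events B2->E, B1->F, B4->E, B3->F, B6->S, B5->F, B7->T, B11->F; outcomes B1=F, B2=E, B3=F, B4=E, B5=F, B6=S, B7=T, B11=F
input #3, a=-4, b=4, k=5: events B2->S, B1->F, B4->E, B3->F, B6->S, B5->F, B7->T, B11->F; outcomes B1=F, B2=S, B3=F, B4=E, B5=F, B6=S, B7=T, B11=F
input #4, a=-4, b=3, k=4: events B2->S, B1->F, B4->E, B3->F, B6->S, B5->F, B7->T, B11->F; outcomes B1=F, B2=S, B3=F, B4=E, B5=F, B6=S, B7=T, B11=F
input #5, a=-4, b=5, k=3: events B2->E, B1->F, B4->E, B3->F, B6->S, B5->F, B7->T, B11->F; outcomes B1=F, B2=E, B3=F, B4=E, B5=F, B6=S, B7=T, B11=F
input #6, a=-4, b=6, k=2: events B2->E, B1->F, B4->E, B3->T, B4->S, B3->F, B6->S, B5->F, B7->F, B8->T, B9->F, B11->F; outcomes B1=F, B2=E, B3=T, B3=F, B4=S, B4=E, B5=F, B6=S, B7=F, B8=T, B9=F, B11=F
input #7, a=0, b=6, k=2: events B2->E, B1->F, B4->E, B3->T, B4->S, B3->F, B6->S, B5->F, B7->F, B8->T, B9->F, B11->F; outcomes B1=F, B2=E, B3=T, B3=F, B4=S, B4=E, B5=F, B6=S, B7=F, B8=T, B9=F, B11=F
input #8, a=-4, b=4, k=3: events B2->S, B1->F, B4->E, B3->F, B6->S, B5->F, B7->T, B11->F; outcomes B1=F, B2=S, B3=F, B4=E, B5=F, B6=S, B7=T, B11=F
input #9, a=-2, b=3, k=4: events B2->S, B1->F, B4->E, B3->F, B6->S, B5->F, B7->T, B11->T; outcomes B1=F, B2=S, B3=F, B4=E, B5=F, B6=S, B7=T, B11=T
input #10, a=0, b=4, k=3: events B2->S, B1->F, B4->E, B3->F, B6->S, B5->F, B7->T, B11->F; outcomes B1=F, B2=S, B3=F, B4=E, B5=F, B6=S, B7=T, B11=F
union over all inputs: B1=F, B2=S, B2=E, B3=T, B3=F, B4=S, B4=E, B5=F, B6=S, B7=T, B7=F, B8=T, B9=F, B11=T, B11=F (15 outcomes)
no size-1 subset reaches all 15 outcomes (best union: 12/15)
the canonical winner is {6, 9}: size 2, full 15-outcome coverage, earliest index list among size-2 covers

Answer: 6, 9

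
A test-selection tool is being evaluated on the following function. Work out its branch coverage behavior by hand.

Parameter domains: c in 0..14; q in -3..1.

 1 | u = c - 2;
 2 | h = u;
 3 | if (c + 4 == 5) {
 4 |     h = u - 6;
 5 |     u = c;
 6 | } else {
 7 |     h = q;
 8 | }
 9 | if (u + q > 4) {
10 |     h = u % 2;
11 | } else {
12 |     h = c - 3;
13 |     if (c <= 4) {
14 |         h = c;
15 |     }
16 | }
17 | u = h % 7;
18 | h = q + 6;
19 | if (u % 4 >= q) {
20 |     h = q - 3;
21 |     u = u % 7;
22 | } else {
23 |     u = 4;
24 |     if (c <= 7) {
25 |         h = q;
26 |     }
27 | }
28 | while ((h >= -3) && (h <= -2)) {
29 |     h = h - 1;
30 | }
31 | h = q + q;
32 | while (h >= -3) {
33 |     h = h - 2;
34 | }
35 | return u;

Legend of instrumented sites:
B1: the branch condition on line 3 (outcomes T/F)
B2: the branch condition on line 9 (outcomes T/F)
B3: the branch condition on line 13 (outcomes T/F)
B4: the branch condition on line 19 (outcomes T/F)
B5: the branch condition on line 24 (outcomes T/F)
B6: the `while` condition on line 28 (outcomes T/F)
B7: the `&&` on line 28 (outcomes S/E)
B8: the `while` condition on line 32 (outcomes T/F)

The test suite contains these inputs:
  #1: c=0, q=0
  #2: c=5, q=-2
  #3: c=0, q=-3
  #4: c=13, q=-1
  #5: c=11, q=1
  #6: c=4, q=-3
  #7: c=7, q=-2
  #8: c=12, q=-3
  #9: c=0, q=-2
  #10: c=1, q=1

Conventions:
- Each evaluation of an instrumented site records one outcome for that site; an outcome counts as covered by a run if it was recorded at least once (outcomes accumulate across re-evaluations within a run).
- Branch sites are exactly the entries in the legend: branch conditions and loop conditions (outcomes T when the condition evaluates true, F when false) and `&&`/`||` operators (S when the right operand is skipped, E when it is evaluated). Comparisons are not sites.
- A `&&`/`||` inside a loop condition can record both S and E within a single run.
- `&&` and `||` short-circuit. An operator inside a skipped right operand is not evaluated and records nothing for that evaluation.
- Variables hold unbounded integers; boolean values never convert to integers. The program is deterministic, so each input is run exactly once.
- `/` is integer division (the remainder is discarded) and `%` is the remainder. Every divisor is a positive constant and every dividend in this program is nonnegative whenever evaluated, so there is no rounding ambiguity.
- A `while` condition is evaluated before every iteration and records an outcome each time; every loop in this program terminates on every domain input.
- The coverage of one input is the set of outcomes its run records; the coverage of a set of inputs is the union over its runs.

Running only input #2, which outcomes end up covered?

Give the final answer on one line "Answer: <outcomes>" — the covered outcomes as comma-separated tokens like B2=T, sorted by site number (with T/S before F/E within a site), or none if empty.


Running input #2 (c=5, q=-2), event by event:
  B1->F, B2->F, B3->F, B4->T, B7->S, B6->F, B8->F
distinct outcomes covered: B1=F, B2=F, B3=F, B4=T, B6=F, B7=S, B8=F
Answer: B1=F, B2=F, B3=F, B4=T, B6=F, B7=S, B8=F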